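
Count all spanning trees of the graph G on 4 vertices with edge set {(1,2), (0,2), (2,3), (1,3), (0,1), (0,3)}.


By Kirchhoff's matrix tree theorem, the number of spanning trees equals
the determinant of any cofactor of the Laplacian matrix L.
G has 4 vertices and 6 edges.
Computing the (3 x 3) cofactor determinant gives 16.

16


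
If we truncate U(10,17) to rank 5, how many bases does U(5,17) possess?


Truncating U(10,17) to rank 5 gives U(5,17).
Bases of U(5,17) are all 5-element subsets of 17 elements.
Number of bases = (17 choose 5) = 6188.

6188


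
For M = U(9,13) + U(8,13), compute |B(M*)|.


(M1+M2)* = M1* + M2*.
M1* = U(4,13), bases: C(13,4) = 715.
M2* = U(5,13), bases: C(13,5) = 1287.
|B(M*)| = 715 * 1287 = 920205.

920205


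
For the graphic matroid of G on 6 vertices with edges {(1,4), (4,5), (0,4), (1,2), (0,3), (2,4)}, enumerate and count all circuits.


A circuit in a graphic matroid = edge set of a simple cycle.
G has 6 vertices and 6 edges.
Enumerating all minimal edge subsets forming cycles...
Total circuits found: 1.

1


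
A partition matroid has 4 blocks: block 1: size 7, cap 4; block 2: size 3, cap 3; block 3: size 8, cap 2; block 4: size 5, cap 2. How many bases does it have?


A basis picks exactly ci elements from block i.
Number of bases = product of C(|Si|, ci).
= C(7,4) * C(3,3) * C(8,2) * C(5,2)
= 35 * 1 * 28 * 10
= 9800.

9800


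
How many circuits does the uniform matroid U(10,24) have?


In U(10,24), circuits are the (11)-element subsets.
Any set of 11 elements is dependent, and removing any one element gives
an independent set of size 10, so it is a minimal dependent set.
Number of circuits = C(24,11) = 2496144.

2496144


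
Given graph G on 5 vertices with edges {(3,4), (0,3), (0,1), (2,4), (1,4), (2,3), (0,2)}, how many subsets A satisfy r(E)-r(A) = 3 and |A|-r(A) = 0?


R(x,y) = sum over A in 2^E of x^(r(E)-r(A)) * y^(|A|-r(A)).
G has 5 vertices, 7 edges. r(E) = 4.
Enumerate all 2^7 = 128 subsets.
Count subsets with r(E)-r(A)=3 and |A|-r(A)=0: 7.

7


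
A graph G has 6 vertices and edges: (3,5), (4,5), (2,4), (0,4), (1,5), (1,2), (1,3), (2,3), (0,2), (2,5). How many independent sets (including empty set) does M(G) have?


An independent set in a graphic matroid is an acyclic edge subset.
G has 6 vertices and 10 edges.
Enumerate all 2^10 = 1024 subsets, checking for acyclicity.
Total independent sets = 436.

436


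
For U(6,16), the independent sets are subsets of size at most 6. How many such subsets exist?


Independent sets of U(6,16) are all subsets of size <= 6.
Count = C(16,0) + C(16,1) + C(16,2) + C(16,3) + C(16,4) + C(16,5) + C(16,6)
     = 1 + 16 + 120 + 560 + 1820 + 4368 + 8008
     = 14893.

14893


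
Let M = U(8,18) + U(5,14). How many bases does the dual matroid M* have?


(M1+M2)* = M1* + M2*.
M1* = U(10,18), bases: C(18,10) = 43758.
M2* = U(9,14), bases: C(14,9) = 2002.
|B(M*)| = 43758 * 2002 = 87603516.

87603516


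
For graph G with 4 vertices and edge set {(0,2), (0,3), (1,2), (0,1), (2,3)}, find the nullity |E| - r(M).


Cycle rank (nullity) = |E| - r(M) = |E| - (|V| - c).
|E| = 5, |V| = 4, c = 1.
Nullity = 5 - (4 - 1) = 5 - 3 = 2.

2


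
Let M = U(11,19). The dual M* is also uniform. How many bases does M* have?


The dual of U(r,n) is U(n-r, n) = U(8,19).
Bases of U(8,19) are all (8)-element subsets.
|B(M*)| = C(19,8) = 75582.

75582


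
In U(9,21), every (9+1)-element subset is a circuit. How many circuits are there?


In U(9,21), circuits are the (10)-element subsets.
Any set of 10 elements is dependent, and removing any one element gives
an independent set of size 9, so it is a minimal dependent set.
Number of circuits = (21 choose 10) = 352716.

352716


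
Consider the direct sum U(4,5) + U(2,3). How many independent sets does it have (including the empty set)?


For a direct sum, |I(M1+M2)| = |I(M1)| * |I(M2)|.
|I(U(4,5))| = sum C(5,k) for k=0..4 = 31.
|I(U(2,3))| = sum C(3,k) for k=0..2 = 7.
Total = 31 * 7 = 217.

217


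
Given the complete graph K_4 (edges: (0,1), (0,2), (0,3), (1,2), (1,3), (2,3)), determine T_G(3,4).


T(K_4; x,y) = x^3 + 3x^2 + 4xy + 2x + y^3 + 3y^2 + 2y.
Substituting x=3, y=4:
= 27 + 27 + 48 + 6 + 64 + 48 + 8
= 228.

228


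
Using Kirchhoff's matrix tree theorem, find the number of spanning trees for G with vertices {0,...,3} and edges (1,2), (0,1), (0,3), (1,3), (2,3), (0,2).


By Kirchhoff's matrix tree theorem, the number of spanning trees equals
the determinant of any cofactor of the Laplacian matrix L.
G has 4 vertices and 6 edges.
Computing the (3 x 3) cofactor determinant gives 16.

16


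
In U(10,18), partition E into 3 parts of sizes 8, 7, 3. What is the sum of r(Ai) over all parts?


r(Ai) = min(|Ai|, 10) for each part.
Sum = min(8,10) + min(7,10) + min(3,10)
    = 8 + 7 + 3
    = 18.

18


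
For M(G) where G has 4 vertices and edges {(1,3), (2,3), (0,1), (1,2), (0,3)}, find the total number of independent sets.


An independent set in a graphic matroid is an acyclic edge subset.
G has 4 vertices and 5 edges.
Enumerate all 2^5 = 32 subsets, checking for acyclicity.
Total independent sets = 24.

24


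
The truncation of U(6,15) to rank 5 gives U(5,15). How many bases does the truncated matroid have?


Truncating U(6,15) to rank 5 gives U(5,15).
Bases of U(5,15) are all 5-element subsets of 15 elements.
Number of bases = C(15,5) = 15! / (5! * 10!) = 3003.

3003


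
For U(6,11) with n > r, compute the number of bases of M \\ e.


Deleting e from U(6,11) gives U(6,10) since n > r.
Bases of U(6,10) = C(10,6) = 210.

210


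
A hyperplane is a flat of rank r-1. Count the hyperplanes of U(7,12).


Hyperplanes of U(7,12) are flats of rank 6.
In a uniform matroid, these are exactly the (6)-element subsets.
Count = C(12,6) = 12! / (6! * 6!) = 924.

924


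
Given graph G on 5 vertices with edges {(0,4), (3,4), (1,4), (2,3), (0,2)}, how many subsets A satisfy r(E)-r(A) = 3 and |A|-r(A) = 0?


R(x,y) = sum over A in 2^E of x^(r(E)-r(A)) * y^(|A|-r(A)).
G has 5 vertices, 5 edges. r(E) = 4.
Enumerate all 2^5 = 32 subsets.
Count subsets with r(E)-r(A)=3 and |A|-r(A)=0: 5.

5


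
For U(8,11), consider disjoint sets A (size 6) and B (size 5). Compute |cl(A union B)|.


|A union B| = 6 + 5 = 11 (disjoint).
In U(8,11), cl(S) = S if |S| < 8, else cl(S) = E.
Since 11 >= 8, cl(A union B) = E.
|cl(A union B)| = 11.

11


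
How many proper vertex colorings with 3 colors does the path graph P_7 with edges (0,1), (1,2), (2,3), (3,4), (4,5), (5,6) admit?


P(P_7, k) = k * (k-1)^(6).
P(3) = 3 * 2^6 = 3 * 64 = 192.

192


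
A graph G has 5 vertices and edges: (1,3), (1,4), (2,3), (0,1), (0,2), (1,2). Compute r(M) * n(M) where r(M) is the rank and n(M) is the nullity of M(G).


r(M) = |V| - c = 5 - 1 = 4.
nullity = |E| - r(M) = 6 - 4 = 2.
Product = 4 * 2 = 8.

8


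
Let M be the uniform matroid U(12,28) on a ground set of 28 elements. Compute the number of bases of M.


Bases of U(12,28) are all 12-element subsets of the 28-element ground set.
Number of bases = C(28,12).
C(28,12) = 28! / (12! * 16!) = 30421755.

30421755


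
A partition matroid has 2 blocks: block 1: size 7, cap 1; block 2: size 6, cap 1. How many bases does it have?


A basis picks exactly ci elements from block i.
Number of bases = product of C(|Si|, ci).
= C(7,1) * C(6,1)
= 7 * 6
= 42.

42


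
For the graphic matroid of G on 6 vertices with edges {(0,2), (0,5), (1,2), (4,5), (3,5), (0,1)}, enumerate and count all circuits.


A circuit in a graphic matroid = edge set of a simple cycle.
G has 6 vertices and 6 edges.
Enumerating all minimal edge subsets forming cycles...
Total circuits found: 1.

1


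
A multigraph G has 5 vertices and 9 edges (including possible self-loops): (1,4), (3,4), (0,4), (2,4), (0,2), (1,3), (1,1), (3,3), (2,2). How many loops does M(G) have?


In a graphic matroid, a loop is a self-loop edge (u,u) with rank 0.
Examining all 9 edges for self-loops...
Self-loops found: (1,1), (3,3), (2,2)
Number of loops = 3.

3


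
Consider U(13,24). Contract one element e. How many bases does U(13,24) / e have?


Contracting e from U(13,24) gives U(12,23).
Bases of U(12,23) = (23 choose 12) = 1352078.

1352078


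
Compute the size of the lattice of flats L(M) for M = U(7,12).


Flats of U(7,12): every subset of size < 7 is a flat, plus E itself.
Count = (12 choose 0) + (12 choose 1) + (12 choose 2) + (12 choose 3) + (12 choose 4) + (12 choose 5) + (12 choose 6) + 1
     = 1 + 12 + 66 + 220 + 495 + 792 + 924 + 1
     = 2511.

2511


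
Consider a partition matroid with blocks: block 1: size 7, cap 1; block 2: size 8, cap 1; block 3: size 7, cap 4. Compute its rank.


Rank of a partition matroid = sum of min(|Si|, ci) for each block.
= min(7,1) + min(8,1) + min(7,4)
= 1 + 1 + 4
= 6.

6


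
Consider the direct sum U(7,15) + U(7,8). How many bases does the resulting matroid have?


Bases of a direct sum M1 + M2: |B| = |B(M1)| * |B(M2)|.
|B(U(7,15))| = C(15,7) = 6435.
|B(U(7,8))| = C(8,7) = 8.
Total bases = 6435 * 8 = 51480.

51480


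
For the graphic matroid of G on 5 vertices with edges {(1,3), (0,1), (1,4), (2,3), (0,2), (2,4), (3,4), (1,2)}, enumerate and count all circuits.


A circuit in a graphic matroid = edge set of a simple cycle.
G has 5 vertices and 8 edges.
Enumerating all minimal edge subsets forming cycles...
Total circuits found: 12.

12


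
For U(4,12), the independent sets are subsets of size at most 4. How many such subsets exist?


Independent sets of U(4,12) are all subsets of size <= 4.
Count = C(12,0) + C(12,1) + C(12,2) + C(12,3) + C(12,4)
     = 1 + 12 + 66 + 220 + 495
     = 794.

794


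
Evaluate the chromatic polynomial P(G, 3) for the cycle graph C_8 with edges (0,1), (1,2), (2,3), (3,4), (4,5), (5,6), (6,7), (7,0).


P(C_8, k) = (k-1)^8 + (-1)^8*(k-1).
P(3) = (2)^8 + 2
= 256 + 2 = 258.

258


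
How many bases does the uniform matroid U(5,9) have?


Bases of U(5,9) are all 5-element subsets of the 9-element ground set.
Number of bases = C(9,5).
(9 choose 5) = 126.

126


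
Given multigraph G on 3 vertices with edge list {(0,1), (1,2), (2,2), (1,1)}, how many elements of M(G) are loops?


In a graphic matroid, a loop is a self-loop edge (u,u) with rank 0.
Examining all 4 edges for self-loops...
Self-loops found: (2,2), (1,1)
Number of loops = 2.

2


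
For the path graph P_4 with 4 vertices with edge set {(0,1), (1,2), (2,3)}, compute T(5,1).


A path on 4 vertices is a tree with 3 edges.
T(x,y) = x^(3) for any tree.
T(5,1) = 5^3 = 125.

125


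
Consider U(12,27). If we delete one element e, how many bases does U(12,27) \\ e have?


Deleting e from U(12,27) gives U(12,26) since n > r.
Bases of U(12,26) = (26 choose 12) = 9657700.

9657700


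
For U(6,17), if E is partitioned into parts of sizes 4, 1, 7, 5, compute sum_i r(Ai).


r(Ai) = min(|Ai|, 6) for each part.
Sum = min(4,6) + min(1,6) + min(7,6) + min(5,6)
    = 4 + 1 + 6 + 5
    = 16.

16


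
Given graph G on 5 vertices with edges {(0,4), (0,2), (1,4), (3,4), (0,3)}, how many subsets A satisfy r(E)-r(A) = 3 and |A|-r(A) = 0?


R(x,y) = sum over A in 2^E of x^(r(E)-r(A)) * y^(|A|-r(A)).
G has 5 vertices, 5 edges. r(E) = 4.
Enumerate all 2^5 = 32 subsets.
Count subsets with r(E)-r(A)=3 and |A|-r(A)=0: 5.

5


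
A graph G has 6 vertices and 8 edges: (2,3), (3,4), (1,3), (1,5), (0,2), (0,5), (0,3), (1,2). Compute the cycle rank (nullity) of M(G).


Cycle rank (nullity) = |E| - r(M) = |E| - (|V| - c).
|E| = 8, |V| = 6, c = 1.
Nullity = 8 - (6 - 1) = 8 - 5 = 3.

3


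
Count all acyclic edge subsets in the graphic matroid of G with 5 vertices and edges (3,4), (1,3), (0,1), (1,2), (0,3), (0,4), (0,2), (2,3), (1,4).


An independent set in a graphic matroid is an acyclic edge subset.
G has 5 vertices and 9 edges.
Enumerate all 2^9 = 512 subsets, checking for acyclicity.
Total independent sets = 198.

198


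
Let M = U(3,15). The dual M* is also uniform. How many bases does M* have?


The dual of U(r,n) is U(n-r, n) = U(12,15).
Bases of U(12,15) are all (12)-element subsets.
|B(M*)| = (15 choose 12) = 455.

455


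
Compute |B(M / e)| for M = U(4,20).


Contracting e from U(4,20) gives U(3,19).
Bases of U(3,19) = C(19,3) = 19! / (3! * 16!) = 969.

969


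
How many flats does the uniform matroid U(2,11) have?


Flats of U(2,11): every subset of size < 2 is a flat, plus E itself.
Count = (11 choose 0) + (11 choose 1) + 1
     = 1 + 11 + 1
     = 13.

13


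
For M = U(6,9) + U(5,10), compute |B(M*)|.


(M1+M2)* = M1* + M2*.
M1* = U(3,9), bases: C(9,3) = 84.
M2* = U(5,10), bases: C(10,5) = 252.
|B(M*)| = 84 * 252 = 21168.

21168


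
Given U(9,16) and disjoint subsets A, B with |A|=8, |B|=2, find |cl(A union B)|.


|A union B| = 8 + 2 = 10 (disjoint).
In U(9,16), cl(S) = S if |S| < 9, else cl(S) = E.
Since 10 >= 9, cl(A union B) = E.
|cl(A union B)| = 16.

16


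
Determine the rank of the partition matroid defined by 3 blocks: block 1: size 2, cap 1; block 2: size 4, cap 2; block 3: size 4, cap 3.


Rank of a partition matroid = sum of min(|Si|, ci) for each block.
= min(2,1) + min(4,2) + min(4,3)
= 1 + 2 + 3
= 6.

6


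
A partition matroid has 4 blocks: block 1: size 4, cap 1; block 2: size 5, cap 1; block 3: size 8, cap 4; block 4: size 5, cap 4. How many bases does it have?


A basis picks exactly ci elements from block i.
Number of bases = product of C(|Si|, ci).
= C(4,1) * C(5,1) * C(8,4) * C(5,4)
= 4 * 5 * 70 * 5
= 7000.

7000


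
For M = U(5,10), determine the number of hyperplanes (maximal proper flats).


Hyperplanes of U(5,10) are flats of rank 4.
In a uniform matroid, these are exactly the (4)-element subsets.
Count = C(10,4) = 10! / (4! * 6!) = 210.

210


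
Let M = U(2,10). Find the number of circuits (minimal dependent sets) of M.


In U(2,10), circuits are the (3)-element subsets.
Any set of 3 elements is dependent, and removing any one element gives
an independent set of size 2, so it is a minimal dependent set.
Number of circuits = C(10,3) = 10! / (3! * 7!) = 120.

120


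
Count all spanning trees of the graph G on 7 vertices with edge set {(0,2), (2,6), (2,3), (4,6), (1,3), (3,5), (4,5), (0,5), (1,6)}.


By Kirchhoff's matrix tree theorem, the number of spanning trees equals
the determinant of any cofactor of the Laplacian matrix L.
G has 7 vertices and 9 edges.
Computing the (6 x 6) cofactor determinant gives 51.

51


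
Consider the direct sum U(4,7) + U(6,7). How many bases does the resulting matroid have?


Bases of a direct sum M1 + M2: |B| = |B(M1)| * |B(M2)|.
|B(U(4,7))| = C(7,4) = 35.
|B(U(6,7))| = C(7,6) = 7.
Total bases = 35 * 7 = 245.

245


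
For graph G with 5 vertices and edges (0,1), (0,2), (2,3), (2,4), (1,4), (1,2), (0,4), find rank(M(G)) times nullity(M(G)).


r(M) = |V| - c = 5 - 1 = 4.
nullity = |E| - r(M) = 7 - 4 = 3.
Product = 4 * 3 = 12.

12


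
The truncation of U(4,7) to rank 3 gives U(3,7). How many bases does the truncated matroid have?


Truncating U(4,7) to rank 3 gives U(3,7).
Bases of U(3,7) are all 3-element subsets of 7 elements.
Number of bases = (7 choose 3) = 35.

35


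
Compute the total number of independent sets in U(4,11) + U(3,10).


For a direct sum, |I(M1+M2)| = |I(M1)| * |I(M2)|.
|I(U(4,11))| = sum C(11,k) for k=0..4 = 562.
|I(U(3,10))| = sum C(10,k) for k=0..3 = 176.
Total = 562 * 176 = 98912.

98912


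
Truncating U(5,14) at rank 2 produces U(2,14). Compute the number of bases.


Truncating U(5,14) to rank 2 gives U(2,14).
Bases of U(2,14) are all 2-element subsets of 14 elements.
Number of bases = C(14,2) = (14 * 13) / (1 * 2) = 91.

91


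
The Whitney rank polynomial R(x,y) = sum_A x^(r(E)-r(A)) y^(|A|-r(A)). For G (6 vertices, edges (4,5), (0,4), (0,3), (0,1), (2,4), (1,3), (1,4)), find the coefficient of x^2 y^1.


R(x,y) = sum over A in 2^E of x^(r(E)-r(A)) * y^(|A|-r(A)).
G has 6 vertices, 7 edges. r(E) = 5.
Enumerate all 2^7 = 128 subsets.
Count subsets with r(E)-r(A)=2 and |A|-r(A)=1: 9.

9


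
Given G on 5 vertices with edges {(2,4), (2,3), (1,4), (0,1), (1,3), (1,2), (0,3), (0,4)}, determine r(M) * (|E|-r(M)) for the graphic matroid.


r(M) = |V| - c = 5 - 1 = 4.
nullity = |E| - r(M) = 8 - 4 = 4.
Product = 4 * 4 = 16.

16


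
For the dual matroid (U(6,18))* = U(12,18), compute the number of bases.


The dual of U(r,n) is U(n-r, n) = U(12,18).
Bases of U(12,18) are all (12)-element subsets.
|B(M*)| = C(18,12) = 18564.

18564


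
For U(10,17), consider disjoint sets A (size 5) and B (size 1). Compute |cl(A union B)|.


|A union B| = 5 + 1 = 6 (disjoint).
In U(10,17), cl(S) = S if |S| < 10, else cl(S) = E.
Since 6 < 10, cl(A union B) = A union B.
|cl(A union B)| = 6.

6


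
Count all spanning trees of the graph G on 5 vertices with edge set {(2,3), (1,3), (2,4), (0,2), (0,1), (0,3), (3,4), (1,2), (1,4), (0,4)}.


By Kirchhoff's matrix tree theorem, the number of spanning trees equals
the determinant of any cofactor of the Laplacian matrix L.
G has 5 vertices and 10 edges.
Computing the (4 x 4) cofactor determinant gives 125.

125


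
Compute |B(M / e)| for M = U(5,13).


Contracting e from U(5,13) gives U(4,12).
Bases of U(4,12) = C(12,4) = (12 * 11 * 10 * 9) / (1 * 2 * 3 * 4) = 495.

495


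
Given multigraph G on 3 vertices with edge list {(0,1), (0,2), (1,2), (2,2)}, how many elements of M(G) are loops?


In a graphic matroid, a loop is a self-loop edge (u,u) with rank 0.
Examining all 4 edges for self-loops...
Self-loops found: (2,2)
Number of loops = 1.

1


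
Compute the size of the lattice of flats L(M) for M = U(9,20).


Flats of U(9,20): every subset of size < 9 is a flat, plus E itself.
Count = C(20,0) + C(20,1) + C(20,2) + C(20,3) + C(20,4) + C(20,5) + C(20,6) + C(20,7) + C(20,8) + 1
     = 1 + 20 + 190 + 1140 + 4845 + 15504 + 38760 + 77520 + 125970 + 1
     = 263951.

263951


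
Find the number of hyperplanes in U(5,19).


Hyperplanes of U(5,19) are flats of rank 4.
In a uniform matroid, these are exactly the (4)-element subsets.
Count = C(19,4) = (19 * 18 * 17 * 16) / (1 * 2 * 3 * 4) = 3876.

3876


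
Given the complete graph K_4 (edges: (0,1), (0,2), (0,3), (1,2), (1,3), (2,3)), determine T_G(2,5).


T(K_4; x,y) = x^3 + 3x^2 + 4xy + 2x + y^3 + 3y^2 + 2y.
Substituting x=2, y=5:
= 8 + 12 + 40 + 4 + 125 + 75 + 10
= 274.

274


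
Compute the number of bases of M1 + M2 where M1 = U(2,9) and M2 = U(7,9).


Bases of a direct sum M1 + M2: |B| = |B(M1)| * |B(M2)|.
|B(U(2,9))| = C(9,2) = 36.
|B(U(7,9))| = C(9,7) = 36.
Total bases = 36 * 36 = 1296.

1296


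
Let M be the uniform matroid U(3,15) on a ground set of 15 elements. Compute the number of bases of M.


Bases of U(3,15) are all 3-element subsets of the 15-element ground set.
Number of bases = C(15,3).
(15 choose 3) = 455.

455


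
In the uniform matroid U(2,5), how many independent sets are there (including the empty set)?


Independent sets of U(2,5) are all subsets of size <= 2.
Count = C(5,0) + C(5,1) + C(5,2)
     = 1 + 5 + 10
     = 16.

16


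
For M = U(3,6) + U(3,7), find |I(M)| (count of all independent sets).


For a direct sum, |I(M1+M2)| = |I(M1)| * |I(M2)|.
|I(U(3,6))| = sum C(6,k) for k=0..3 = 42.
|I(U(3,7))| = sum C(7,k) for k=0..3 = 64.
Total = 42 * 64 = 2688.

2688


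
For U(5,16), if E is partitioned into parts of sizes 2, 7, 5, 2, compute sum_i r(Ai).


r(Ai) = min(|Ai|, 5) for each part.
Sum = min(2,5) + min(7,5) + min(5,5) + min(2,5)
    = 2 + 5 + 5 + 2
    = 14.

14


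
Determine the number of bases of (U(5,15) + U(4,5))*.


(M1+M2)* = M1* + M2*.
M1* = U(10,15), bases: C(15,10) = 3003.
M2* = U(1,5), bases: C(5,1) = 5.
|B(M*)| = 3003 * 5 = 15015.

15015


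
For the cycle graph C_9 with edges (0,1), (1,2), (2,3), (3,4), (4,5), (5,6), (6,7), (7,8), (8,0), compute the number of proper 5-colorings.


P(C_9, k) = (k-1)^9 + (-1)^9*(k-1).
P(5) = (4)^9 - 4
= 262144 - 4 = 262140.

262140


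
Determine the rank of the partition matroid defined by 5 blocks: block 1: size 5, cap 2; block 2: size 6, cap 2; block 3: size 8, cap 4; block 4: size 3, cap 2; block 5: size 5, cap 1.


Rank of a partition matroid = sum of min(|Si|, ci) for each block.
= min(5,2) + min(6,2) + min(8,4) + min(3,2) + min(5,1)
= 2 + 2 + 4 + 2 + 1
= 11.

11


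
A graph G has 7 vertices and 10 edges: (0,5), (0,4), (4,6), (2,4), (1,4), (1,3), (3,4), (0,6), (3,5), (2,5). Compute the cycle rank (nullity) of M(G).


Cycle rank (nullity) = |E| - r(M) = |E| - (|V| - c).
|E| = 10, |V| = 7, c = 1.
Nullity = 10 - (7 - 1) = 10 - 6 = 4.

4


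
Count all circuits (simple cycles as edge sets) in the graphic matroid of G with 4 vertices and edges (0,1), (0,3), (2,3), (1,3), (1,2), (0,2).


A circuit in a graphic matroid = edge set of a simple cycle.
G has 4 vertices and 6 edges.
Enumerating all minimal edge subsets forming cycles...
Total circuits found: 7.

7


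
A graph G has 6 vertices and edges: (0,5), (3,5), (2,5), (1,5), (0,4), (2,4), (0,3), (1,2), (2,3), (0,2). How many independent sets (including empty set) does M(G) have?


An independent set in a graphic matroid is an acyclic edge subset.
G has 6 vertices and 10 edges.
Enumerate all 2^10 = 1024 subsets, checking for acyclicity.
Total independent sets = 430.

430


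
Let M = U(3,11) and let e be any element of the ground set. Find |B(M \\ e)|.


Deleting e from U(3,11) gives U(3,10) since n > r.
Bases of U(3,10) = C(10,3) = 10! / (3! * 7!) = 120.

120


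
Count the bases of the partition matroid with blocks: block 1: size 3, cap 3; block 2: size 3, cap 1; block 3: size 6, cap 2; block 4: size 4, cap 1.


A basis picks exactly ci elements from block i.
Number of bases = product of C(|Si|, ci).
= C(3,3) * C(3,1) * C(6,2) * C(4,1)
= 1 * 3 * 15 * 4
= 180.

180


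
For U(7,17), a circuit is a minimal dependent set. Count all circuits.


In U(7,17), circuits are the (8)-element subsets.
Any set of 8 elements is dependent, and removing any one element gives
an independent set of size 7, so it is a minimal dependent set.
Number of circuits = C(17,8) = 24310.

24310


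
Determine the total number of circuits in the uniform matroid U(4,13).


In U(4,13), circuits are the (5)-element subsets.
Any set of 5 elements is dependent, and removing any one element gives
an independent set of size 4, so it is a minimal dependent set.
Number of circuits = C(13,5) = 13! / (5! * 8!) = 1287.

1287


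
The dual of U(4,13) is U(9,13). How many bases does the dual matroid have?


The dual of U(r,n) is U(n-r, n) = U(9,13).
Bases of U(9,13) are all (9)-element subsets.
|B(M*)| = C(13,9) = 715.

715


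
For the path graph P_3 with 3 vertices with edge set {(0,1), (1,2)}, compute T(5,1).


A path on 3 vertices is a tree with 2 edges.
T(x,y) = x^(2) for any tree.
T(5,1) = 5^2 = 25.

25


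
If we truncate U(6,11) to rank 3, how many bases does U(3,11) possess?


Truncating U(6,11) to rank 3 gives U(3,11).
Bases of U(3,11) are all 3-element subsets of 11 elements.
Number of bases = C(11,3) = (11 * 10 * 9) / (1 * 2 * 3) = 165.

165


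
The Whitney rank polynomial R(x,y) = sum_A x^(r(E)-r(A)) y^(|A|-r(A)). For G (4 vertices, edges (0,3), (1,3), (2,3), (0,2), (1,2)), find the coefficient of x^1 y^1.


R(x,y) = sum over A in 2^E of x^(r(E)-r(A)) * y^(|A|-r(A)).
G has 4 vertices, 5 edges. r(E) = 3.
Enumerate all 2^5 = 32 subsets.
Count subsets with r(E)-r(A)=1 and |A|-r(A)=1: 2.

2


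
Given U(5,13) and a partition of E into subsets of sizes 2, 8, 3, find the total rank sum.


r(Ai) = min(|Ai|, 5) for each part.
Sum = min(2,5) + min(8,5) + min(3,5)
    = 2 + 5 + 3
    = 10.

10


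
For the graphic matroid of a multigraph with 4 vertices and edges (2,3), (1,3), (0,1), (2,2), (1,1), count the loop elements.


In a graphic matroid, a loop is a self-loop edge (u,u) with rank 0.
Examining all 5 edges for self-loops...
Self-loops found: (2,2), (1,1)
Number of loops = 2.

2


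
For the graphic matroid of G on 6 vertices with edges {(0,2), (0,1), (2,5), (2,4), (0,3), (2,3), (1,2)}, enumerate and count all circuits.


A circuit in a graphic matroid = edge set of a simple cycle.
G has 6 vertices and 7 edges.
Enumerating all minimal edge subsets forming cycles...
Total circuits found: 3.

3


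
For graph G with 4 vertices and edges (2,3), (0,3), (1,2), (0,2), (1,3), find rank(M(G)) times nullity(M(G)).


r(M) = |V| - c = 4 - 1 = 3.
nullity = |E| - r(M) = 5 - 3 = 2.
Product = 3 * 2 = 6.

6


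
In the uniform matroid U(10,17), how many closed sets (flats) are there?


Flats of U(10,17): every subset of size < 10 is a flat, plus E itself.
Count = (17 choose 0) + (17 choose 1) + (17 choose 2) + (17 choose 3) + (17 choose 4) + (17 choose 5) + (17 choose 6) + (17 choose 7) + (17 choose 8) + (17 choose 9) + 1
     = 1 + 17 + 136 + 680 + 2380 + 6188 + 12376 + 19448 + 24310 + 24310 + 1
     = 89847.

89847


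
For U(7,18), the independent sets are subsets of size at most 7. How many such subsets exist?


Independent sets of U(7,18) are all subsets of size <= 7.
Count = (18 choose 0) + (18 choose 1) + (18 choose 2) + (18 choose 3) + (18 choose 4) + (18 choose 5) + (18 choose 6) + (18 choose 7)
     = 1 + 18 + 153 + 816 + 3060 + 8568 + 18564 + 31824
     = 63004.

63004


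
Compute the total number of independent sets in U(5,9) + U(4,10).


For a direct sum, |I(M1+M2)| = |I(M1)| * |I(M2)|.
|I(U(5,9))| = sum C(9,k) for k=0..5 = 382.
|I(U(4,10))| = sum C(10,k) for k=0..4 = 386.
Total = 382 * 386 = 147452.

147452


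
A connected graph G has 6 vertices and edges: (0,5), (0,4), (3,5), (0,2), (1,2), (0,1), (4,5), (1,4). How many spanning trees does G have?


By Kirchhoff's matrix tree theorem, the number of spanning trees equals
the determinant of any cofactor of the Laplacian matrix L.
G has 6 vertices and 8 edges.
Computing the (5 x 5) cofactor determinant gives 21.

21


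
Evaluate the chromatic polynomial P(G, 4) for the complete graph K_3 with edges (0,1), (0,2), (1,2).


P(K_3, k) = k(k-1)(k-2)...(k-2).
P(4) = (4) * (3) * (2) = 24.

24


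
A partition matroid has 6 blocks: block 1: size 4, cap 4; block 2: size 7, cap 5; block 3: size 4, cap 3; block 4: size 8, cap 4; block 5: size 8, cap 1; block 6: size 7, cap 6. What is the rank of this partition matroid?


Rank of a partition matroid = sum of min(|Si|, ci) for each block.
= min(4,4) + min(7,5) + min(4,3) + min(8,4) + min(8,1) + min(7,6)
= 4 + 5 + 3 + 4 + 1 + 6
= 23.

23


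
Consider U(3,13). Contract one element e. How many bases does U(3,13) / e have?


Contracting e from U(3,13) gives U(2,12).
Bases of U(2,12) = (12 choose 2) = 66.

66


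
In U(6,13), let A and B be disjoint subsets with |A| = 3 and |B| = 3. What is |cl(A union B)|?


|A union B| = 3 + 3 = 6 (disjoint).
In U(6,13), cl(S) = S if |S| < 6, else cl(S) = E.
Since 6 >= 6, cl(A union B) = E.
|cl(A union B)| = 13.

13


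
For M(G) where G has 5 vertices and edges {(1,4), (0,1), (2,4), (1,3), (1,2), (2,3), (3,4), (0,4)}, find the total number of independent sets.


An independent set in a graphic matroid is an acyclic edge subset.
G has 5 vertices and 8 edges.
Enumerate all 2^8 = 256 subsets, checking for acyclicity.
Total independent sets = 128.

128


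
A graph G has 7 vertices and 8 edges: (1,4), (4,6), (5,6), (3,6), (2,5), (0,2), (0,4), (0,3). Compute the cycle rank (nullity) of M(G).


Cycle rank (nullity) = |E| - r(M) = |E| - (|V| - c).
|E| = 8, |V| = 7, c = 1.
Nullity = 8 - (7 - 1) = 8 - 6 = 2.

2


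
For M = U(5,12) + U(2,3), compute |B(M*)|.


(M1+M2)* = M1* + M2*.
M1* = U(7,12), bases: C(12,7) = 792.
M2* = U(1,3), bases: C(3,1) = 3.
|B(M*)| = 792 * 3 = 2376.

2376


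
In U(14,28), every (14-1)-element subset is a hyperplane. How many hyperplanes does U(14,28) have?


Hyperplanes of U(14,28) are flats of rank 13.
In a uniform matroid, these are exactly the (13)-element subsets.
Count = C(28,13) = 28! / (13! * 15!) = 37442160.

37442160


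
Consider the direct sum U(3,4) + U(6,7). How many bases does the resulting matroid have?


Bases of a direct sum M1 + M2: |B| = |B(M1)| * |B(M2)|.
|B(U(3,4))| = C(4,3) = 4.
|B(U(6,7))| = C(7,6) = 7.
Total bases = 4 * 7 = 28.

28


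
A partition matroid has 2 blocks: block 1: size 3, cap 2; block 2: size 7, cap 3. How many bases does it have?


A basis picks exactly ci elements from block i.
Number of bases = product of C(|Si|, ci).
= C(3,2) * C(7,3)
= 3 * 35
= 105.

105


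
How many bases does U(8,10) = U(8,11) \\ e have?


Deleting e from U(8,11) gives U(8,10) since n > r.
Bases of U(8,10) = C(10,8) = 45.

45


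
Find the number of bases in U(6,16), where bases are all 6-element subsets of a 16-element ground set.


Bases of U(6,16) are all 6-element subsets of the 16-element ground set.
Number of bases = C(16,6).
C(16,6) = 16! / (6! * 10!) = 8008.

8008


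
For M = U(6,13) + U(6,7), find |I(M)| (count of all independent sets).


For a direct sum, |I(M1+M2)| = |I(M1)| * |I(M2)|.
|I(U(6,13))| = sum C(13,k) for k=0..6 = 4096.
|I(U(6,7))| = sum C(7,k) for k=0..6 = 127.
Total = 4096 * 127 = 520192.

520192


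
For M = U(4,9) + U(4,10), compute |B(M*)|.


(M1+M2)* = M1* + M2*.
M1* = U(5,9), bases: C(9,5) = 126.
M2* = U(6,10), bases: C(10,6) = 210.
|B(M*)| = 126 * 210 = 26460.

26460


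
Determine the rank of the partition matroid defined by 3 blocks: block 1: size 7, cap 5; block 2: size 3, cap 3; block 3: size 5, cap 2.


Rank of a partition matroid = sum of min(|Si|, ci) for each block.
= min(7,5) + min(3,3) + min(5,2)
= 5 + 3 + 2
= 10.

10


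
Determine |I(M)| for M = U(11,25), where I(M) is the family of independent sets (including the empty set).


Independent sets of U(11,25) are all subsets of size <= 11.
Count = (25 choose 0) + (25 choose 1) + (25 choose 2) + (25 choose 3) + (25 choose 4) + (25 choose 5) + (25 choose 6) + (25 choose 7) + (25 choose 8) + (25 choose 9) + (25 choose 10) + (25 choose 11)
     = 1 + 25 + 300 + 2300 + 12650 + 53130 + 177100 + 480700 + 1081575 + 2042975 + 3268760 + 4457400
     = 11576916.

11576916


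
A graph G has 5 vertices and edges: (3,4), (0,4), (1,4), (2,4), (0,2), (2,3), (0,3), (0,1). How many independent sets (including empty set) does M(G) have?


An independent set in a graphic matroid is an acyclic edge subset.
G has 5 vertices and 8 edges.
Enumerate all 2^8 = 256 subsets, checking for acyclicity.
Total independent sets = 128.

128


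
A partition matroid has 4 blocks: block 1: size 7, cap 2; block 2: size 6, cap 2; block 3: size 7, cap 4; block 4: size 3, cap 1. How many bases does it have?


A basis picks exactly ci elements from block i.
Number of bases = product of C(|Si|, ci).
= C(7,2) * C(6,2) * C(7,4) * C(3,1)
= 21 * 15 * 35 * 3
= 33075.

33075


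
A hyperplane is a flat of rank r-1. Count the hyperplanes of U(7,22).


Hyperplanes of U(7,22) are flats of rank 6.
In a uniform matroid, these are exactly the (6)-element subsets.
Count = C(22,6) = 22! / (6! * 16!) = 74613.

74613


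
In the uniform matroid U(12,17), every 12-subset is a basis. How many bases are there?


Bases of U(12,17) are all 12-element subsets of the 17-element ground set.
Number of bases = C(17,12).
C(17,12) = 17! / (12! * 5!) = 6188.

6188


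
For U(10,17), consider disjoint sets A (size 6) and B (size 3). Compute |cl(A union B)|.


|A union B| = 6 + 3 = 9 (disjoint).
In U(10,17), cl(S) = S if |S| < 10, else cl(S) = E.
Since 9 < 10, cl(A union B) = A union B.
|cl(A union B)| = 9.

9


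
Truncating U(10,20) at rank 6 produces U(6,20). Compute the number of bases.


Truncating U(10,20) to rank 6 gives U(6,20).
Bases of U(6,20) are all 6-element subsets of 20 elements.
Number of bases = C(20,6) = 20! / (6! * 14!) = 38760.

38760


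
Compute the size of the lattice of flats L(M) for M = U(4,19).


Flats of U(4,19): every subset of size < 4 is a flat, plus E itself.
Count = C(19,0) + C(19,1) + C(19,2) + C(19,3) + 1
     = 1 + 19 + 171 + 969 + 1
     = 1161.

1161


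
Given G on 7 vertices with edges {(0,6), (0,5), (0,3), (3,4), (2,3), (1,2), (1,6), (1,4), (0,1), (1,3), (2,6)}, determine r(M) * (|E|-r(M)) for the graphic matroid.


r(M) = |V| - c = 7 - 1 = 6.
nullity = |E| - r(M) = 11 - 6 = 5.
Product = 6 * 5 = 30.

30


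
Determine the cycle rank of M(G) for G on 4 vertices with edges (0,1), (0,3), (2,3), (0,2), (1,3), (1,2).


Cycle rank (nullity) = |E| - r(M) = |E| - (|V| - c).
|E| = 6, |V| = 4, c = 1.
Nullity = 6 - (4 - 1) = 6 - 3 = 3.

3


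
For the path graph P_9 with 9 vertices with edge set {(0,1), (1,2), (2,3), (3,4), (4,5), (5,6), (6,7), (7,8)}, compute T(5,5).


A path on 9 vertices is a tree with 8 edges.
T(x,y) = x^(8) for any tree.
T(5,5) = 5^8 = 390625.

390625


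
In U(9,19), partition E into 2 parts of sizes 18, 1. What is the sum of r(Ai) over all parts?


r(Ai) = min(|Ai|, 9) for each part.
Sum = min(18,9) + min(1,9)
    = 9 + 1
    = 10.

10


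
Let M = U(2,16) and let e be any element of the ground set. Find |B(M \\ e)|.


Deleting e from U(2,16) gives U(2,15) since n > r.
Bases of U(2,15) = (15 choose 2) = 105.

105


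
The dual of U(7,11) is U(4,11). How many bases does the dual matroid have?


The dual of U(r,n) is U(n-r, n) = U(4,11).
Bases of U(4,11) are all (4)-element subsets.
|B(M*)| = C(11,4) = 11! / (4! * 7!) = 330.

330


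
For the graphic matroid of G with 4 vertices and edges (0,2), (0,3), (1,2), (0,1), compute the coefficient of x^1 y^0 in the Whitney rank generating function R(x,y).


R(x,y) = sum over A in 2^E of x^(r(E)-r(A)) * y^(|A|-r(A)).
G has 4 vertices, 4 edges. r(E) = 3.
Enumerate all 2^4 = 16 subsets.
Count subsets with r(E)-r(A)=1 and |A|-r(A)=0: 6.

6


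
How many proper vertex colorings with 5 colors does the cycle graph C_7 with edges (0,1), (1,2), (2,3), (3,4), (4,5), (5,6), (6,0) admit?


P(C_7, k) = (k-1)^7 + (-1)^7*(k-1).
P(5) = (4)^7 - 4
= 16384 - 4 = 16380.

16380


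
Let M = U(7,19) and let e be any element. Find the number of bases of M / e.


Contracting e from U(7,19) gives U(6,18).
Bases of U(6,18) = (18 choose 6) = 18564.

18564


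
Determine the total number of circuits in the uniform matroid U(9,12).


In U(9,12), circuits are the (10)-element subsets.
Any set of 10 elements is dependent, and removing any one element gives
an independent set of size 9, so it is a minimal dependent set.
Number of circuits = (12 choose 10) = 66.

66


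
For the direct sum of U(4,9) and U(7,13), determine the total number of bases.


Bases of a direct sum M1 + M2: |B| = |B(M1)| * |B(M2)|.
|B(U(4,9))| = C(9,4) = 126.
|B(U(7,13))| = C(13,7) = 1716.
Total bases = 126 * 1716 = 216216.

216216


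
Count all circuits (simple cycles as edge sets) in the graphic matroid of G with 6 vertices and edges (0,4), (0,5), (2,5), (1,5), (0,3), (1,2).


A circuit in a graphic matroid = edge set of a simple cycle.
G has 6 vertices and 6 edges.
Enumerating all minimal edge subsets forming cycles...
Total circuits found: 1.

1


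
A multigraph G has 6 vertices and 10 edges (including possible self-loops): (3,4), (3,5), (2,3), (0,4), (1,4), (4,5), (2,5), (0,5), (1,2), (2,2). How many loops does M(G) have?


In a graphic matroid, a loop is a self-loop edge (u,u) with rank 0.
Examining all 10 edges for self-loops...
Self-loops found: (2,2)
Number of loops = 1.

1


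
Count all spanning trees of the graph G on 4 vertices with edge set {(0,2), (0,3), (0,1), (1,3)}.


By Kirchhoff's matrix tree theorem, the number of spanning trees equals
the determinant of any cofactor of the Laplacian matrix L.
G has 4 vertices and 4 edges.
Computing the (3 x 3) cofactor determinant gives 3.

3


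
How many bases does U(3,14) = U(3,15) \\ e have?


Deleting e from U(3,15) gives U(3,14) since n > r.
Bases of U(3,14) = C(14,3) = 14! / (3! * 11!) = 364.

364


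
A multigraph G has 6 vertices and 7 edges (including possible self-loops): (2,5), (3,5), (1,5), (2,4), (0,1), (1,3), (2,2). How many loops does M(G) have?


In a graphic matroid, a loop is a self-loop edge (u,u) with rank 0.
Examining all 7 edges for self-loops...
Self-loops found: (2,2)
Number of loops = 1.

1


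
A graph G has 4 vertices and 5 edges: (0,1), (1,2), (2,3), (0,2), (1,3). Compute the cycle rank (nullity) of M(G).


Cycle rank (nullity) = |E| - r(M) = |E| - (|V| - c).
|E| = 5, |V| = 4, c = 1.
Nullity = 5 - (4 - 1) = 5 - 3 = 2.

2


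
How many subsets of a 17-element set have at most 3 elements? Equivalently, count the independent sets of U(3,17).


Independent sets of U(3,17) are all subsets of size <= 3.
Count = C(17,0) + C(17,1) + C(17,2) + C(17,3)
     = 1 + 17 + 136 + 680
     = 834.

834


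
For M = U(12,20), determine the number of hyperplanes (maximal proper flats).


Hyperplanes of U(12,20) are flats of rank 11.
In a uniform matroid, these are exactly the (11)-element subsets.
Count = C(20,11) = 167960.

167960


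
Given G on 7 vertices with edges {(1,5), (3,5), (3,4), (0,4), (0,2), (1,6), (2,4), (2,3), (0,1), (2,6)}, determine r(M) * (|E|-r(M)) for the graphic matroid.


r(M) = |V| - c = 7 - 1 = 6.
nullity = |E| - r(M) = 10 - 6 = 4.
Product = 6 * 4 = 24.

24


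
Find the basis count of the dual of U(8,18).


The dual of U(r,n) is U(n-r, n) = U(10,18).
Bases of U(10,18) are all (10)-element subsets.
|B(M*)| = (18 choose 10) = 43758.

43758


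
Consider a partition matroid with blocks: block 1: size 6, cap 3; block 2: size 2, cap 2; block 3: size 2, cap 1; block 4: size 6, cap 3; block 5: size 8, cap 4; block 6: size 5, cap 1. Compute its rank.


Rank of a partition matroid = sum of min(|Si|, ci) for each block.
= min(6,3) + min(2,2) + min(2,1) + min(6,3) + min(8,4) + min(5,1)
= 3 + 2 + 1 + 3 + 4 + 1
= 14.

14


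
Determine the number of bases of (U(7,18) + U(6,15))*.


(M1+M2)* = M1* + M2*.
M1* = U(11,18), bases: C(18,11) = 31824.
M2* = U(9,15), bases: C(15,9) = 5005.
|B(M*)| = 31824 * 5005 = 159279120.

159279120


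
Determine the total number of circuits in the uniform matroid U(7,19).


In U(7,19), circuits are the (8)-element subsets.
Any set of 8 elements is dependent, and removing any one element gives
an independent set of size 7, so it is a minimal dependent set.
Number of circuits = C(19,8) = 19! / (8! * 11!) = 75582.

75582


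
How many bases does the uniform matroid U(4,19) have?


Bases of U(4,19) are all 4-element subsets of the 19-element ground set.
Number of bases = C(19,4).
C(19,4) = (19 * 18 * 17 * 16) / (1 * 2 * 3 * 4) = 3876.

3876


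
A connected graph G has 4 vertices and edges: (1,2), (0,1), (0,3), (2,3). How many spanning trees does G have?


By Kirchhoff's matrix tree theorem, the number of spanning trees equals
the determinant of any cofactor of the Laplacian matrix L.
G has 4 vertices and 4 edges.
Computing the (3 x 3) cofactor determinant gives 4.

4


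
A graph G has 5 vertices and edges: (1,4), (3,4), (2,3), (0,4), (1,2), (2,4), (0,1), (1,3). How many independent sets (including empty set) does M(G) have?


An independent set in a graphic matroid is an acyclic edge subset.
G has 5 vertices and 8 edges.
Enumerate all 2^8 = 256 subsets, checking for acyclicity.
Total independent sets = 128.

128


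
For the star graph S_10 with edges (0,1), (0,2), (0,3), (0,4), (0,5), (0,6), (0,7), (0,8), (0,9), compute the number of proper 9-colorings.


P(tree, k) = k * (k-1)^(9) for any tree on 10 vertices.
P(9) = 9 * 8^9 = 9 * 134217728 = 1207959552.

1207959552


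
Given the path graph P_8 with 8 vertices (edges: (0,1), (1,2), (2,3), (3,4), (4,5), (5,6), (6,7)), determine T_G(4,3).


A path on 8 vertices is a tree with 7 edges.
T(x,y) = x^(7) for any tree.
T(4,3) = 4^7 = 16384.

16384
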